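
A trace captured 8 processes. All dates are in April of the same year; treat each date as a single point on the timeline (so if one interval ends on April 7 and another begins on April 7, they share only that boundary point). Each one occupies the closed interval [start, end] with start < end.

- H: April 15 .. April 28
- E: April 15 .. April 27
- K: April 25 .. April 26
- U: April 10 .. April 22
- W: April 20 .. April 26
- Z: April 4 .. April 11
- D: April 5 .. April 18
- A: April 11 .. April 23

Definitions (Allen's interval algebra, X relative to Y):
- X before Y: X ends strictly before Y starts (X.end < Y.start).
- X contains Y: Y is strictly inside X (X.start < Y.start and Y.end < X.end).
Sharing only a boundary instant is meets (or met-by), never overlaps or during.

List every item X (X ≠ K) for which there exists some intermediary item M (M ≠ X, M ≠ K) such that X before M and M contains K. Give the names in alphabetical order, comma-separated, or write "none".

Z

Target K = [April 25, April 26].
Intermediaries M with M contains K: E, H.
Via E — items with X before E: Z.
Via H — items with X before H: Z.
Union: Z.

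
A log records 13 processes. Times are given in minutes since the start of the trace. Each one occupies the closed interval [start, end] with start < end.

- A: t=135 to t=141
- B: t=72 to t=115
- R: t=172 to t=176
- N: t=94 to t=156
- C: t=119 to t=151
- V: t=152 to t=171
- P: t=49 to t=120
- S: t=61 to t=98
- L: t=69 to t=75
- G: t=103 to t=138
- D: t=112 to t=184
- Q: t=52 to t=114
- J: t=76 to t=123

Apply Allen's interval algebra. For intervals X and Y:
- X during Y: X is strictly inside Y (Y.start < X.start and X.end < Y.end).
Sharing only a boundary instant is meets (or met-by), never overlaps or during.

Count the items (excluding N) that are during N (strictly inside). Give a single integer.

Target N = [t=94, t=156].
A [t=135, t=141] → during → counts.
B [t=72, t=115] → overlaps → no.
C [t=119, t=151] → during → counts.
D [t=112, t=184] → overlapped-by → no.
G [t=103, t=138] → during → counts.
J [t=76, t=123] → overlaps → no.
L [t=69, t=75] → before → no.
P [t=49, t=120] → overlaps → no.
Q [t=52, t=114] → overlaps → no.
R [t=172, t=176] → after → no.
S [t=61, t=98] → overlaps → no.
V [t=152, t=171] → overlapped-by → no.
Total: 3.

3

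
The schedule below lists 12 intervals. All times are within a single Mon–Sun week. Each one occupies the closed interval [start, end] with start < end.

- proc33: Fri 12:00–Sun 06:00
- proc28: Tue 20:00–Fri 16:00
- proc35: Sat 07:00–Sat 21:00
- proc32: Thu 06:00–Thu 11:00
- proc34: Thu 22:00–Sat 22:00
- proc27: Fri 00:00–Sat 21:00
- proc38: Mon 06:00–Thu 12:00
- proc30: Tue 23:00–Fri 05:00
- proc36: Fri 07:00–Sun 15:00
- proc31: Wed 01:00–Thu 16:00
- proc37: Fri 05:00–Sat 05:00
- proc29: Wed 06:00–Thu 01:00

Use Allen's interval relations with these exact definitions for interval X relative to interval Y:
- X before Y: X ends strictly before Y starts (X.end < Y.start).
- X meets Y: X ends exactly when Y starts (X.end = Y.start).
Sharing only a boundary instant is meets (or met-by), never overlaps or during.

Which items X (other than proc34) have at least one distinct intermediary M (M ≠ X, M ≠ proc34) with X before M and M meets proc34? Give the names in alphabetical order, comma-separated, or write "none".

Target proc34 = [Thu 22:00, Sat 22:00].
Intermediaries M with M meets proc34: none.
Union: none.

none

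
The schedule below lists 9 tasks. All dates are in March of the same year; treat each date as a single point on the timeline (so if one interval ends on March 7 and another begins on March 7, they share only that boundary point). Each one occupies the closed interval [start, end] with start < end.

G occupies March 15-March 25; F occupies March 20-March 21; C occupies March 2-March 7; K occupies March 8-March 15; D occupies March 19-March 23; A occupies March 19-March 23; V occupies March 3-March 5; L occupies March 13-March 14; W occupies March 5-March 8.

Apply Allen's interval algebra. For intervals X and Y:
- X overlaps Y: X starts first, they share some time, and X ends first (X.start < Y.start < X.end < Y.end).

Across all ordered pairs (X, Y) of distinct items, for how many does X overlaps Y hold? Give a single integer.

1

Checking all 72 ordered pairs for relation 'overlaps'; matching pairs in alphabetical order:
(C, W): C overlaps W ✓
Count: 1.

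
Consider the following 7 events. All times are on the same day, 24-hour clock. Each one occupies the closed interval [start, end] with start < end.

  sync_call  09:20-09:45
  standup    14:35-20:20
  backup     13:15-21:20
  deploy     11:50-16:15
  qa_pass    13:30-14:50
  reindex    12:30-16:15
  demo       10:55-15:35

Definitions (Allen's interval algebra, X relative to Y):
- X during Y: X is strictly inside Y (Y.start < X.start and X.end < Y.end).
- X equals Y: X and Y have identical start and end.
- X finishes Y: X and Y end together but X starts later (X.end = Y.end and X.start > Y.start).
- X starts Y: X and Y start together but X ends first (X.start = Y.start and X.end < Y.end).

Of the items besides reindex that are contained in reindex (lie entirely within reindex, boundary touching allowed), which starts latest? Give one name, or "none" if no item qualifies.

Target reindex = [12:30, 16:15].
backup [13:15, 21:20] → overlapped-by → excluded.
demo [10:55, 15:35] → overlaps → excluded.
deploy [11:50, 16:15] → finished-by → excluded.
qa_pass [13:30, 14:50] → during → candidate.
standup [14:35, 20:20] → overlapped-by → excluded.
sync_call [09:20, 09:45] → before → excluded.
Among candidates, latest start is 13:30 → qa_pass.

qa_pass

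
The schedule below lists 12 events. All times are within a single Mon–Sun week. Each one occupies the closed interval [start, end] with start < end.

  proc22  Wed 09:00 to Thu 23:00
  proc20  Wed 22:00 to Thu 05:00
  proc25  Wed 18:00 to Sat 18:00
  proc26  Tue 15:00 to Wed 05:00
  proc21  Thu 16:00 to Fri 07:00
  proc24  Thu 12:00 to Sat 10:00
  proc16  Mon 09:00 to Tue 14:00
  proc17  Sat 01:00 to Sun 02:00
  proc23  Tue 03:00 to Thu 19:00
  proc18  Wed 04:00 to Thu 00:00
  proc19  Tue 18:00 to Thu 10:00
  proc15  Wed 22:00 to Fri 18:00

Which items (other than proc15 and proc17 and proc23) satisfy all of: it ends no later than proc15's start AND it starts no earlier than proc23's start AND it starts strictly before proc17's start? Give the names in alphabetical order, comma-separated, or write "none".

Conditions: its end is no later than proc15's start (X.end <= Wed 22:00) AND its start is no earlier than proc23's start (X.start >= Tue 03:00) AND its start is strictly before proc17's start (X.start < Sat 01:00).
proc16: end Tue 14:00 <= Wed 22:00? ✓; start Mon 09:00 >= Tue 03:00? ✗; start Mon 09:00 < Sat 01:00? ✓ → no.
proc18: end Thu 00:00 <= Wed 22:00? ✗; start Wed 04:00 >= Tue 03:00? ✓; start Wed 04:00 < Sat 01:00? ✓ → no.
proc19: end Thu 10:00 <= Wed 22:00? ✗; start Tue 18:00 >= Tue 03:00? ✓; start Tue 18:00 < Sat 01:00? ✓ → no.
proc20: end Thu 05:00 <= Wed 22:00? ✗; start Wed 22:00 >= Tue 03:00? ✓; start Wed 22:00 < Sat 01:00? ✓ → no.
proc21: end Fri 07:00 <= Wed 22:00? ✗; start Thu 16:00 >= Tue 03:00? ✓; start Thu 16:00 < Sat 01:00? ✓ → no.
proc22: end Thu 23:00 <= Wed 22:00? ✗; start Wed 09:00 >= Tue 03:00? ✓; start Wed 09:00 < Sat 01:00? ✓ → no.
proc24: end Sat 10:00 <= Wed 22:00? ✗; start Thu 12:00 >= Tue 03:00? ✓; start Thu 12:00 < Sat 01:00? ✓ → no.
proc25: end Sat 18:00 <= Wed 22:00? ✗; start Wed 18:00 >= Tue 03:00? ✓; start Wed 18:00 < Sat 01:00? ✓ → no.
proc26: end Wed 05:00 <= Wed 22:00? ✓; start Tue 15:00 >= Tue 03:00? ✓; start Tue 15:00 < Sat 01:00? ✓ → yes.
Result: proc26.

proc26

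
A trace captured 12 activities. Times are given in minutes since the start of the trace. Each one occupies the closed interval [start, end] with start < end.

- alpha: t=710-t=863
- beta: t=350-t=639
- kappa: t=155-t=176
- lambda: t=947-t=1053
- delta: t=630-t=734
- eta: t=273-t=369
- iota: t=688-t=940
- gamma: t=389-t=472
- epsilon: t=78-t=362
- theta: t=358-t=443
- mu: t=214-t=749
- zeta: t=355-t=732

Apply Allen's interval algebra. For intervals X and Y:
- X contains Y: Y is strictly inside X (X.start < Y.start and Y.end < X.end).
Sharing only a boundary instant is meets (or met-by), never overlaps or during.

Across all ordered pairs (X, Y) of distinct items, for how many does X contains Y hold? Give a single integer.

12

Checking all 132 ordered pairs for relation 'contains'; matching pairs in alphabetical order:
(beta, gamma): beta contains gamma ✓
(beta, theta): beta contains theta ✓
(epsilon, kappa): epsilon contains kappa ✓
(iota, alpha): iota contains alpha ✓
(mu, beta): mu contains beta ✓
(mu, delta): mu contains delta ✓
(mu, eta): mu contains eta ✓
(mu, gamma): mu contains gamma ✓
(mu, theta): mu contains theta ✓
(mu, zeta): mu contains zeta ✓
(zeta, gamma): zeta contains gamma ✓
(zeta, theta): zeta contains theta ✓
Count: 12.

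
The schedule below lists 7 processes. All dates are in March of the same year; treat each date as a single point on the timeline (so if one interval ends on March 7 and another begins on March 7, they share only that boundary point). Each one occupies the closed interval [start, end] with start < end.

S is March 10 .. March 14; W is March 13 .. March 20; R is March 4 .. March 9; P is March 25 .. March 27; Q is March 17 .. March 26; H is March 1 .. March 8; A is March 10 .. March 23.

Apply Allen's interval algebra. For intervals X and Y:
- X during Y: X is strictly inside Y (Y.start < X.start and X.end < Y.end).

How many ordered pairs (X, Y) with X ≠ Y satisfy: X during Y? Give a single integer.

1

Checking all 42 ordered pairs for relation 'during'; matching pairs in alphabetical order:
(W, A): W during A ✓
Count: 1.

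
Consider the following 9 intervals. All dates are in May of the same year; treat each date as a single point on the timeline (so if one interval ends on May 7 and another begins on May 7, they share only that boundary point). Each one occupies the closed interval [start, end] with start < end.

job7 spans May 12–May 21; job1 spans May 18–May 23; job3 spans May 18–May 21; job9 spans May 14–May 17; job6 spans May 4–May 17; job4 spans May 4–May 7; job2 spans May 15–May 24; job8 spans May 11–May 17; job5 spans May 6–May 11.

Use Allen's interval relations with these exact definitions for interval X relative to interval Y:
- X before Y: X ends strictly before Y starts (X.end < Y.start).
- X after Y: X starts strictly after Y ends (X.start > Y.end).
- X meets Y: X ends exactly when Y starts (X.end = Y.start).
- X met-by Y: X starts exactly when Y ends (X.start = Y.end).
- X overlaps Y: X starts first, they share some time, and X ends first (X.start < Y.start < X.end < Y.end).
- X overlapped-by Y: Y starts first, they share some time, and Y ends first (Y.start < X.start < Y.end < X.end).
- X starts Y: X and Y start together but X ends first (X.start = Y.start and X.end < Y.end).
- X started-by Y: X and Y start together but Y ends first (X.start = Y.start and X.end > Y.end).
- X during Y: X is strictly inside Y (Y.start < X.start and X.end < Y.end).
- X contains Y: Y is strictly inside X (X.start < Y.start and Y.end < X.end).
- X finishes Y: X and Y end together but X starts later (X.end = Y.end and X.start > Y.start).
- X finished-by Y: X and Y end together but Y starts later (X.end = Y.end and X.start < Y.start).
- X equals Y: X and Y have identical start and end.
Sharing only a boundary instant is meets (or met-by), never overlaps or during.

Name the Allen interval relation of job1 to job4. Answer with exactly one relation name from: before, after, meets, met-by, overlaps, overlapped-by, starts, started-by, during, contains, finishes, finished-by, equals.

after

job1 = [May 18, May 23]; job4 = [May 4, May 7].
Compare endpoints: job1.start > job4.start, job1.start > job4.end, job1.end > job4.start, job1.end > job4.end.
That pattern is 'after'.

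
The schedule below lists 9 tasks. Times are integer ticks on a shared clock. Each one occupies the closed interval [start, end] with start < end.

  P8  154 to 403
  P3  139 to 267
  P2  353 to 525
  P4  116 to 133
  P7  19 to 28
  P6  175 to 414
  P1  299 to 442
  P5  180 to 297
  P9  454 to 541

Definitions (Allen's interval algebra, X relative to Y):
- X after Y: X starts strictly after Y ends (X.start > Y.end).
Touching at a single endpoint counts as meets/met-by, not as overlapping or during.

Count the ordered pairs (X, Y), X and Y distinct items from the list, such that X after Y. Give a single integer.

Checking all 72 ordered pairs for relation 'after'; matching pairs in alphabetical order:
(P1, P3): P1 after P3 ✓
(P1, P4): P1 after P4 ✓
(P1, P5): P1 after P5 ✓
(P1, P7): P1 after P7 ✓
(P2, P3): P2 after P3 ✓
(P2, P4): P2 after P4 ✓
(P2, P5): P2 after P5 ✓
(P2, P7): P2 after P7 ✓
(P3, P4): P3 after P4 ✓
(P3, P7): P3 after P7 ✓
(P4, P7): P4 after P7 ✓
(P5, P4): P5 after P4 ✓
(P5, P7): P5 after P7 ✓
(P6, P4): P6 after P4 ✓
(P6, P7): P6 after P7 ✓
(P8, P4): P8 after P4 ✓
(P8, P7): P8 after P7 ✓
(P9, P1): P9 after P1 ✓
(P9, P3): P9 after P3 ✓
(P9, P4): P9 after P4 ✓
(P9, P5): P9 after P5 ✓
(P9, P6): P9 after P6 ✓
(P9, P7): P9 after P7 ✓
(P9, P8): P9 after P8 ✓
Count: 24.

24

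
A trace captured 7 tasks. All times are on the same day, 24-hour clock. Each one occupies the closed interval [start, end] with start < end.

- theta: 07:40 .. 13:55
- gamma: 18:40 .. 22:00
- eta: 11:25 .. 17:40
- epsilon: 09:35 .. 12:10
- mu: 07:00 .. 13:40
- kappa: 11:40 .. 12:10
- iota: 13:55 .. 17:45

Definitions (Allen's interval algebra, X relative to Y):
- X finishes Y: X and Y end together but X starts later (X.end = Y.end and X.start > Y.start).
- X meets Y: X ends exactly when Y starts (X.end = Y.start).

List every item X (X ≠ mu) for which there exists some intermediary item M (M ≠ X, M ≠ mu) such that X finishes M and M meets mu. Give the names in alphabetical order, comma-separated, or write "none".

Target mu = [07:00, 13:40].
Intermediaries M with M meets mu: none.
Union: none.

none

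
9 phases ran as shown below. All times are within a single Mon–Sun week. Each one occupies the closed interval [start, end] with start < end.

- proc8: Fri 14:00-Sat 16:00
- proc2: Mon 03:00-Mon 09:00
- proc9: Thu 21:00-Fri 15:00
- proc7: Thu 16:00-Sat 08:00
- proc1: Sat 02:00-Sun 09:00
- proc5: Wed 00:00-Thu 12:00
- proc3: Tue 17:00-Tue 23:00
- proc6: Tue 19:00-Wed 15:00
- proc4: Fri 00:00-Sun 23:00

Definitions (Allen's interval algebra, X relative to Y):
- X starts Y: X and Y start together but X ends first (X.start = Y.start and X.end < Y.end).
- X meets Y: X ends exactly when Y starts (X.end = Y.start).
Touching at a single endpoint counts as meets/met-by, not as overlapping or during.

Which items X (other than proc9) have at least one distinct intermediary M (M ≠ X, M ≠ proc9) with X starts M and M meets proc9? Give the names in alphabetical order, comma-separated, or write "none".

Target proc9 = [Thu 21:00, Fri 15:00].
Intermediaries M with M meets proc9: none.
Union: none.

none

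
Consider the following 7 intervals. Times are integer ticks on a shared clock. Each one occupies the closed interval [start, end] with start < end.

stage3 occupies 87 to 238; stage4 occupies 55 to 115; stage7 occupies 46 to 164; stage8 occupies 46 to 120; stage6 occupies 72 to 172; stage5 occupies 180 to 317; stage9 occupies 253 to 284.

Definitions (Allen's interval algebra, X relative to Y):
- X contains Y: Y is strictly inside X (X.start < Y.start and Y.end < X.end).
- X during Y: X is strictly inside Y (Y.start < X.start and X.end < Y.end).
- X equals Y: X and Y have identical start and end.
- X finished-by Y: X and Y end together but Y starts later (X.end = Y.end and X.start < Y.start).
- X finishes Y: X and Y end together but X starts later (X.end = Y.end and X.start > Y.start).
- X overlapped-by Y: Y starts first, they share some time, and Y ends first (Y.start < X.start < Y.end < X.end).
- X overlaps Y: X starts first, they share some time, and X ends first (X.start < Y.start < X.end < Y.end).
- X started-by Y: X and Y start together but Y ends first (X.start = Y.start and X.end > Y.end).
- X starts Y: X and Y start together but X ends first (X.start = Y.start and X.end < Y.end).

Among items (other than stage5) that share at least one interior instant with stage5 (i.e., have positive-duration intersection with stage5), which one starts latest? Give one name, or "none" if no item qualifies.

stage9

Target stage5 = [180, 317].
stage3 [87, 238] → overlaps → candidate.
stage4 [55, 115] → before → excluded.
stage6 [72, 172] → before → excluded.
stage7 [46, 164] → before → excluded.
stage8 [46, 120] → before → excluded.
stage9 [253, 284] → during → candidate.
Among candidates, latest start is 253 → stage9.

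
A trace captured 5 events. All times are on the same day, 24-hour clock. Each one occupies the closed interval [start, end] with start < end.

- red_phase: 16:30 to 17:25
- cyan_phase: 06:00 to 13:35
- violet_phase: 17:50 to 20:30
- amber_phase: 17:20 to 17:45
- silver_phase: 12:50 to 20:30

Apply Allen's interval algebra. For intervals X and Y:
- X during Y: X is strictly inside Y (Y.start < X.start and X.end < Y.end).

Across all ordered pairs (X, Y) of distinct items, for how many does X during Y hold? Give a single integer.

2

Checking all 20 ordered pairs for relation 'during'; matching pairs in alphabetical order:
(amber_phase, silver_phase): amber_phase during silver_phase ✓
(red_phase, silver_phase): red_phase during silver_phase ✓
Count: 2.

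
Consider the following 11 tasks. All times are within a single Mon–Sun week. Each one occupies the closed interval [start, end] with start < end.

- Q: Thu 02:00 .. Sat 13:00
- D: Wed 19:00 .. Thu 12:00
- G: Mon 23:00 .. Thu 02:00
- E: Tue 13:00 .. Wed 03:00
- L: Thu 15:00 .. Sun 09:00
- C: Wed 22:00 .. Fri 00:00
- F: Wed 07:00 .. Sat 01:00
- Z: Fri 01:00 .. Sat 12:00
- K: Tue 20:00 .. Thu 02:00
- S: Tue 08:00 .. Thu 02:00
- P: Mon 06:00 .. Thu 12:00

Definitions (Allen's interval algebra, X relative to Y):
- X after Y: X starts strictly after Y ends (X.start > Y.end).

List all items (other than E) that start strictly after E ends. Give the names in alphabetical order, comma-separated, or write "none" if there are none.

Target E = [Tue 13:00, Wed 03:00].
C [Wed 22:00, Fri 00:00] → after → yes.
D [Wed 19:00, Thu 12:00] → after → yes.
F [Wed 07:00, Sat 01:00] → after → yes.
G [Mon 23:00, Thu 02:00] → contains → no.
K [Tue 20:00, Thu 02:00] → overlapped-by → no.
L [Thu 15:00, Sun 09:00] → after → yes.
P [Mon 06:00, Thu 12:00] → contains → no.
Q [Thu 02:00, Sat 13:00] → after → yes.
S [Tue 08:00, Thu 02:00] → contains → no.
Z [Fri 01:00, Sat 12:00] → after → yes.
Result: C, D, F, L, Q, Z.

C, D, F, L, Q, Z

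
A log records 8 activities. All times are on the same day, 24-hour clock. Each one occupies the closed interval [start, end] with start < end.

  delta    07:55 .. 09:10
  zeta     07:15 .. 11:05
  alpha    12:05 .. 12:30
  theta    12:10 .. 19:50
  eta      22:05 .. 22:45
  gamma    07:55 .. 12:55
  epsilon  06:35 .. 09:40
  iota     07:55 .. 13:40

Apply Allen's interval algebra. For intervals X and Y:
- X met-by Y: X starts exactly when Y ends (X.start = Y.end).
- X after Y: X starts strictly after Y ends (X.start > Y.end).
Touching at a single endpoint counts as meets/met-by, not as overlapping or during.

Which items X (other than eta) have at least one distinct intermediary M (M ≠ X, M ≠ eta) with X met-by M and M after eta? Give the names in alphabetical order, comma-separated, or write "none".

Target eta = [22:05, 22:45].
Intermediaries M with M after eta: none.
Union: none.

none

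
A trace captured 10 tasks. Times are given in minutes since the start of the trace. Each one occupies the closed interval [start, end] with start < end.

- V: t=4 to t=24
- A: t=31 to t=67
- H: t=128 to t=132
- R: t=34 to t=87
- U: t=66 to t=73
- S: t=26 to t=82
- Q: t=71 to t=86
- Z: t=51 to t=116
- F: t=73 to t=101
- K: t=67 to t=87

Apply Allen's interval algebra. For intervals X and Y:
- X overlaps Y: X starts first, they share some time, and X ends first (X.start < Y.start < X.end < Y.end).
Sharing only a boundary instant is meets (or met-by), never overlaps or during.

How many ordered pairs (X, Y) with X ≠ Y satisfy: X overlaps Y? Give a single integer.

14

Checking all 90 ordered pairs for relation 'overlaps'; matching pairs in alphabetical order:
(A, R): A overlaps R ✓
(A, U): A overlaps U ✓
(A, Z): A overlaps Z ✓
(K, F): K overlaps F ✓
(Q, F): Q overlaps F ✓
(R, F): R overlaps F ✓
(R, Z): R overlaps Z ✓
(S, F): S overlaps F ✓
(S, K): S overlaps K ✓
(S, Q): S overlaps Q ✓
(S, R): S overlaps R ✓
(S, Z): S overlaps Z ✓
(U, K): U overlaps K ✓
(U, Q): U overlaps Q ✓
Count: 14.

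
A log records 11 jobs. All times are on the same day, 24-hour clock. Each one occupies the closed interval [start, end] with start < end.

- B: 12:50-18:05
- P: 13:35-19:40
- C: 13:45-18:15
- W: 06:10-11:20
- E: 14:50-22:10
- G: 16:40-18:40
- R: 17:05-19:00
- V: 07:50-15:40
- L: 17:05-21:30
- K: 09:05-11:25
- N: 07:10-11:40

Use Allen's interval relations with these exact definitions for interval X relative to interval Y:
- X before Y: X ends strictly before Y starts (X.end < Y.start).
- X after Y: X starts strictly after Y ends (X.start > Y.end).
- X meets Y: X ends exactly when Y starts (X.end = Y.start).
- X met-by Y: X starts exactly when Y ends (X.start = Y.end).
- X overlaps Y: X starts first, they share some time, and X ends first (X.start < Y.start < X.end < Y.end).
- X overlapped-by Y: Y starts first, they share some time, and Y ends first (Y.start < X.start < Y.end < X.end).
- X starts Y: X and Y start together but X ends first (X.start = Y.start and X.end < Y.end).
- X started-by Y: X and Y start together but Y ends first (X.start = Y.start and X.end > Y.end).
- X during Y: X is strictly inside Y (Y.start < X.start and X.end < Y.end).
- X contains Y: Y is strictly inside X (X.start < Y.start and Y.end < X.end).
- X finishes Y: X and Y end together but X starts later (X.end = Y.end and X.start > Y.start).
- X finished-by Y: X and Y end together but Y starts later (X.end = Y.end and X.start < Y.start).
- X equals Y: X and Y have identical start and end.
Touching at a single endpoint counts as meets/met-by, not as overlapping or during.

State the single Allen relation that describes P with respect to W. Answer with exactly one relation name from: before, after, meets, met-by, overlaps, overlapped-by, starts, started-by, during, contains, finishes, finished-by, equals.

P = [13:35, 19:40]; W = [06:10, 11:20].
Compare endpoints: P.start > W.start, P.start > W.end, P.end > W.start, P.end > W.end.
That pattern is 'after'.

after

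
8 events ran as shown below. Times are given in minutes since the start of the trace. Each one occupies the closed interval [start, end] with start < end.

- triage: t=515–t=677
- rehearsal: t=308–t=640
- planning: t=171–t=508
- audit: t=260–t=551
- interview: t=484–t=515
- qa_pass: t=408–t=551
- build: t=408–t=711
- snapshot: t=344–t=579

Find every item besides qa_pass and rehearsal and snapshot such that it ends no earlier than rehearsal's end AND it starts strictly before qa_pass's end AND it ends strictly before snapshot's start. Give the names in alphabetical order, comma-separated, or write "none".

Conditions: its end is no earlier than rehearsal's end (X.end >= t=640) AND its start is strictly before qa_pass's end (X.start < t=551) AND its end is strictly before snapshot's start (X.end < t=344).
audit: end t=551 >= t=640? ✗; start t=260 < t=551? ✓; end t=551 < t=344? ✗ → no.
build: end t=711 >= t=640? ✓; start t=408 < t=551? ✓; end t=711 < t=344? ✗ → no.
interview: end t=515 >= t=640? ✗; start t=484 < t=551? ✓; end t=515 < t=344? ✗ → no.
planning: end t=508 >= t=640? ✗; start t=171 < t=551? ✓; end t=508 < t=344? ✗ → no.
triage: end t=677 >= t=640? ✓; start t=515 < t=551? ✓; end t=677 < t=344? ✗ → no.
Result: none.

none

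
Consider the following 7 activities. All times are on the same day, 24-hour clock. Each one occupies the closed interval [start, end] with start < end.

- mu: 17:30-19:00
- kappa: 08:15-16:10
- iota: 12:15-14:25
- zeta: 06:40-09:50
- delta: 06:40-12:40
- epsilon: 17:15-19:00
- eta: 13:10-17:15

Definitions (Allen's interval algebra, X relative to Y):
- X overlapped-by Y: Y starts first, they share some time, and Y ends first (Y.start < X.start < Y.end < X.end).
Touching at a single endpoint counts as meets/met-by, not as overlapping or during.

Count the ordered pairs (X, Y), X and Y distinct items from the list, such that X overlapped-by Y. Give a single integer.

Checking all 42 ordered pairs for relation 'overlapped-by'; matching pairs in alphabetical order:
(eta, iota): eta overlapped-by iota ✓
(eta, kappa): eta overlapped-by kappa ✓
(iota, delta): iota overlapped-by delta ✓
(kappa, delta): kappa overlapped-by delta ✓
(kappa, zeta): kappa overlapped-by zeta ✓
Count: 5.

5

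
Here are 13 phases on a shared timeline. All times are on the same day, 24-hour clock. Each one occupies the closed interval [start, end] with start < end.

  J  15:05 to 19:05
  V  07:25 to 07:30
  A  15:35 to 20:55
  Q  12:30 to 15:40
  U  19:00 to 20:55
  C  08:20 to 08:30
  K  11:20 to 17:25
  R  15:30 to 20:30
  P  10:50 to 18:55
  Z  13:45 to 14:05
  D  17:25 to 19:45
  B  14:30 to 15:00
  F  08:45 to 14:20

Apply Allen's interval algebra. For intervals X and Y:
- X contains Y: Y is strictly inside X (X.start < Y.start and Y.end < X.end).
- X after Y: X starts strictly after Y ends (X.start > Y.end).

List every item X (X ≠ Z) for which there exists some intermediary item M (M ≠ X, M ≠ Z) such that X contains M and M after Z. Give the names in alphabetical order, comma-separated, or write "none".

A, K, P, Q, R

Target Z = [13:45, 14:05].
Intermediaries M with M after Z: A, B, D, J, R, U.
Via A — items with X contains A: none.
Via B — items with X contains B: K, P, Q.
Via D — items with X contains D: A, R.
Via J — items with X contains J: none.
Via R — items with X contains R: none.
Via U — items with X contains U: none.
Union: A, K, P, Q, R.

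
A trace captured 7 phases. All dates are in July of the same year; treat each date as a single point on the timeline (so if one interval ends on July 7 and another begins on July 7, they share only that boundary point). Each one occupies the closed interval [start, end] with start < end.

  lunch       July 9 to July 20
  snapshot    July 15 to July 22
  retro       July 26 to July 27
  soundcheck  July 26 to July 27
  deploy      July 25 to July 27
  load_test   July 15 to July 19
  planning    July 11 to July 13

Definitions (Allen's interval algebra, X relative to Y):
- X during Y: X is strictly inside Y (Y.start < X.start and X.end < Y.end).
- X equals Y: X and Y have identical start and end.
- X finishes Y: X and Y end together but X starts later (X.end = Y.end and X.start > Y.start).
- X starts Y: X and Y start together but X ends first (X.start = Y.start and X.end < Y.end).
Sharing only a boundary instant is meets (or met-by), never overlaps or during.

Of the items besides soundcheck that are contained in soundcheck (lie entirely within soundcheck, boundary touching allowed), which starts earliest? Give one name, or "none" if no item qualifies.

Target soundcheck = [July 26, July 27].
deploy [July 25, July 27] → finished-by → excluded.
load_test [July 15, July 19] → before → excluded.
lunch [July 9, July 20] → before → excluded.
planning [July 11, July 13] → before → excluded.
retro [July 26, July 27] → equals → candidate.
snapshot [July 15, July 22] → before → excluded.
Among candidates, earliest start is July 26 → retro.

retro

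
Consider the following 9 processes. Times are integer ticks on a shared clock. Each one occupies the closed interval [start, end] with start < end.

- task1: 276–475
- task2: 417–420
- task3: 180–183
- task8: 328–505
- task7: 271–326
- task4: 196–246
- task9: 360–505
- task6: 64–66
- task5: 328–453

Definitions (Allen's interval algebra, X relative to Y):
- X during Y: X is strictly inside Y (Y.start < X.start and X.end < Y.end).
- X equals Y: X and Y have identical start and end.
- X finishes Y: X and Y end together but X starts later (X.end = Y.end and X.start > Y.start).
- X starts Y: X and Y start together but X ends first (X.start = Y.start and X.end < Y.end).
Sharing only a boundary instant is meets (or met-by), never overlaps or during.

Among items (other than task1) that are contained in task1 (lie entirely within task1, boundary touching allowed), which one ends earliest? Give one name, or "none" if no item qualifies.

Target task1 = [276, 475].
task2 [417, 420] → during → candidate.
task3 [180, 183] → before → excluded.
task4 [196, 246] → before → excluded.
task5 [328, 453] → during → candidate.
task6 [64, 66] → before → excluded.
task7 [271, 326] → overlaps → excluded.
task8 [328, 505] → overlapped-by → excluded.
task9 [360, 505] → overlapped-by → excluded.
Among candidates, earliest end is 420 → task2.

task2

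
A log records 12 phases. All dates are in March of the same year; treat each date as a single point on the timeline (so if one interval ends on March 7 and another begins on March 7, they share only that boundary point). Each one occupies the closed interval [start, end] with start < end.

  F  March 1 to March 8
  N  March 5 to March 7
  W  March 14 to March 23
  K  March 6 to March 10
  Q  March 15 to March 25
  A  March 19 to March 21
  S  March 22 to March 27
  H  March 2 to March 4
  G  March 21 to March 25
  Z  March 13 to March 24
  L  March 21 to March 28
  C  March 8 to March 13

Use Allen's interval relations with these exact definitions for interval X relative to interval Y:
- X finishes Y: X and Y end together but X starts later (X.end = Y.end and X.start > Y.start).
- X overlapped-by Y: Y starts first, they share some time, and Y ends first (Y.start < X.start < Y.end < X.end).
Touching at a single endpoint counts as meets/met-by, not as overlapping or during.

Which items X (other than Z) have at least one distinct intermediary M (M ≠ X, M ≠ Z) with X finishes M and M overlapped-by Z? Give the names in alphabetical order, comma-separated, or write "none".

Target Z = [March 13, March 24].
Intermediaries M with M overlapped-by Z: G, L, Q, S.
Via G — items with X finishes G: none.
Via L — items with X finishes L: none.
Via Q — items with X finishes Q: G.
Via S — items with X finishes S: none.
Union: G.

G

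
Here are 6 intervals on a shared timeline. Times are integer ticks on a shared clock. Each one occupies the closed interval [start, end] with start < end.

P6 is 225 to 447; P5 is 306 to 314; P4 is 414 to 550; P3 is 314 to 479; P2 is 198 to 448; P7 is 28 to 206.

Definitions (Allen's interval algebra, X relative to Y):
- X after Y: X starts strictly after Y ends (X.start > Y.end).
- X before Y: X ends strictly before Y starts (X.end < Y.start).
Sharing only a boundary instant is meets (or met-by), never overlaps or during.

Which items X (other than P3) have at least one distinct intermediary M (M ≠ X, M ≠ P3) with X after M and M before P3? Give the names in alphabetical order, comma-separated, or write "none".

Target P3 = [314, 479].
Intermediaries M with M before P3: P7.
Via P7 — items with X after P7: P4, P5, P6.
Union: P4, P5, P6.

P4, P5, P6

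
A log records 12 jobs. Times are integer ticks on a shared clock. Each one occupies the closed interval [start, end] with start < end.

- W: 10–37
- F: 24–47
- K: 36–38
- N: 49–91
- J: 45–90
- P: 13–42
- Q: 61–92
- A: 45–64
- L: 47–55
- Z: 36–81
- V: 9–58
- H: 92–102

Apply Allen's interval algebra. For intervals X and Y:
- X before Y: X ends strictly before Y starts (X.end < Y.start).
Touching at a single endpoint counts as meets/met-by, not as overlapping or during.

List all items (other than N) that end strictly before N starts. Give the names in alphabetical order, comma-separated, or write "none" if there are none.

F, K, P, W

Target N = [49, 91].
A [45, 64] → overlaps → no.
F [24, 47] → before → yes.
H [92, 102] → after → no.
J [45, 90] → overlaps → no.
K [36, 38] → before → yes.
L [47, 55] → overlaps → no.
P [13, 42] → before → yes.
Q [61, 92] → overlapped-by → no.
V [9, 58] → overlaps → no.
W [10, 37] → before → yes.
Z [36, 81] → overlaps → no.
Result: F, K, P, W.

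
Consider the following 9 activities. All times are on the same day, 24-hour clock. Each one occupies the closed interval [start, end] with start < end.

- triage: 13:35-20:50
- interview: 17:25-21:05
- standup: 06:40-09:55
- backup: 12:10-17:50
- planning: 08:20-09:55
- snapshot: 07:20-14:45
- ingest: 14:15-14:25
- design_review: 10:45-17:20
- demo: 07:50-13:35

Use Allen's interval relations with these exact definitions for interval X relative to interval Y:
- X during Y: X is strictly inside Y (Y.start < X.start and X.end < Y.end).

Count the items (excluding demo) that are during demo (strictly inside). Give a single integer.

Target demo = [07:50, 13:35].
backup [12:10, 17:50] → overlapped-by → no.
design_review [10:45, 17:20] → overlapped-by → no.
ingest [14:15, 14:25] → after → no.
interview [17:25, 21:05] → after → no.
planning [08:20, 09:55] → during → counts.
snapshot [07:20, 14:45] → contains → no.
standup [06:40, 09:55] → overlaps → no.
triage [13:35, 20:50] → met-by → no.
Total: 1.

1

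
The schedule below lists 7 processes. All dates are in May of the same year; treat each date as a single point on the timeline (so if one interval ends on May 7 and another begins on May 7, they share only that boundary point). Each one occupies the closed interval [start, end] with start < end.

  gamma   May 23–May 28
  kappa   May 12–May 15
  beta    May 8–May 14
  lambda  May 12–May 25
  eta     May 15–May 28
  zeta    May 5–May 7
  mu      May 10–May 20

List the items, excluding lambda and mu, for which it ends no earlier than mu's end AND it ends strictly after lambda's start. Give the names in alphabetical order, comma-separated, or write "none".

eta, gamma

Conditions: its end is no earlier than mu's end (X.end >= May 20) AND its end is strictly after lambda's start (X.end > May 12).
beta: end May 14 >= May 20? ✗; end May 14 > May 12? ✓ → no.
eta: end May 28 >= May 20? ✓; end May 28 > May 12? ✓ → yes.
gamma: end May 28 >= May 20? ✓; end May 28 > May 12? ✓ → yes.
kappa: end May 15 >= May 20? ✗; end May 15 > May 12? ✓ → no.
zeta: end May 7 >= May 20? ✗; end May 7 > May 12? ✗ → no.
Result: eta, gamma.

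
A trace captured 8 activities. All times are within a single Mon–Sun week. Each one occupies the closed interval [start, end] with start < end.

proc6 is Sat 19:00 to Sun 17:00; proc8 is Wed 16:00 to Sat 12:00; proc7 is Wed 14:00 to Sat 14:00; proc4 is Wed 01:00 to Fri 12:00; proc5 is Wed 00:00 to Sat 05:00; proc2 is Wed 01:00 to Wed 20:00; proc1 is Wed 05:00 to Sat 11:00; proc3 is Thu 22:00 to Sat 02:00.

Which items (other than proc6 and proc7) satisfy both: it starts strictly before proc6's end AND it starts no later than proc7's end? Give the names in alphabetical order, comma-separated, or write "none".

proc1, proc2, proc3, proc4, proc5, proc8

Conditions: its start is strictly before proc6's end (X.start < Sun 17:00) AND its start is no later than proc7's end (X.start <= Sat 14:00).
proc1: start Wed 05:00 < Sun 17:00? ✓; start Wed 05:00 <= Sat 14:00? ✓ → yes.
proc2: start Wed 01:00 < Sun 17:00? ✓; start Wed 01:00 <= Sat 14:00? ✓ → yes.
proc3: start Thu 22:00 < Sun 17:00? ✓; start Thu 22:00 <= Sat 14:00? ✓ → yes.
proc4: start Wed 01:00 < Sun 17:00? ✓; start Wed 01:00 <= Sat 14:00? ✓ → yes.
proc5: start Wed 00:00 < Sun 17:00? ✓; start Wed 00:00 <= Sat 14:00? ✓ → yes.
proc8: start Wed 16:00 < Sun 17:00? ✓; start Wed 16:00 <= Sat 14:00? ✓ → yes.
Result: proc1, proc2, proc3, proc4, proc5, proc8.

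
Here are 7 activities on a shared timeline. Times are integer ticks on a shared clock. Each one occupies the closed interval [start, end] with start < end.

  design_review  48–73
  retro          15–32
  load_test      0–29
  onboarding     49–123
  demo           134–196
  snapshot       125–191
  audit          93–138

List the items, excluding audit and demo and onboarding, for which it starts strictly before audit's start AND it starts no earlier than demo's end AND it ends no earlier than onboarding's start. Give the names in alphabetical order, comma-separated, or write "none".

Conditions: its start is strictly before audit's start (X.start < 93) AND its start is no earlier than demo's end (X.start >= 196) AND its end is no earlier than onboarding's start (X.end >= 49).
design_review: start 48 < 93? ✓; start 48 >= 196? ✗; end 73 >= 49? ✓ → no.
load_test: start 0 < 93? ✓; start 0 >= 196? ✗; end 29 >= 49? ✗ → no.
retro: start 15 < 93? ✓; start 15 >= 196? ✗; end 32 >= 49? ✗ → no.
snapshot: start 125 < 93? ✗; start 125 >= 196? ✗; end 191 >= 49? ✓ → no.
Result: none.

none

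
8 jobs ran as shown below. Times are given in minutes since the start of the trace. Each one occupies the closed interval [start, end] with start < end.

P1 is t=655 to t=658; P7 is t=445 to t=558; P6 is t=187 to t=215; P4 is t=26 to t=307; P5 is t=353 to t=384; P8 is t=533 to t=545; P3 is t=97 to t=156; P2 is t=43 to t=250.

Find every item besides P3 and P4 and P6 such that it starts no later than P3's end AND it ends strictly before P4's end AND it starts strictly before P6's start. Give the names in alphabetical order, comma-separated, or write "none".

Conditions: its start is no later than P3's end (X.start <= t=156) AND its end is strictly before P4's end (X.end < t=307) AND its start is strictly before P6's start (X.start < t=187).
P1: start t=655 <= t=156? ✗; end t=658 < t=307? ✗; start t=655 < t=187? ✗ → no.
P2: start t=43 <= t=156? ✓; end t=250 < t=307? ✓; start t=43 < t=187? ✓ → yes.
P5: start t=353 <= t=156? ✗; end t=384 < t=307? ✗; start t=353 < t=187? ✗ → no.
P7: start t=445 <= t=156? ✗; end t=558 < t=307? ✗; start t=445 < t=187? ✗ → no.
P8: start t=533 <= t=156? ✗; end t=545 < t=307? ✗; start t=533 < t=187? ✗ → no.
Result: P2.

P2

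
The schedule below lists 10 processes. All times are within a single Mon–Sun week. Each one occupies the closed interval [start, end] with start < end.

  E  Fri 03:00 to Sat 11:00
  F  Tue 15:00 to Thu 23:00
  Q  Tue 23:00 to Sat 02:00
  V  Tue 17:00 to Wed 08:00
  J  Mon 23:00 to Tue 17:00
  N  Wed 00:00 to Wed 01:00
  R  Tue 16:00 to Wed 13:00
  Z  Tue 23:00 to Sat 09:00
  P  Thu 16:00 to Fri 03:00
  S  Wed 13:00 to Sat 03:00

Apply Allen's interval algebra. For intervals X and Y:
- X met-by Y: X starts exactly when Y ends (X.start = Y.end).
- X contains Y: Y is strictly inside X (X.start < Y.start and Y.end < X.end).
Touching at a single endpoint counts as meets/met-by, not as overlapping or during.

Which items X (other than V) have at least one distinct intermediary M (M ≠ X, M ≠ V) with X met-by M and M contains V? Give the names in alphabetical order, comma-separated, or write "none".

S

Target V = [Tue 17:00, Wed 08:00].
Intermediaries M with M contains V: F, R.
Via F — items with X met-by F: none.
Via R — items with X met-by R: S.
Union: S.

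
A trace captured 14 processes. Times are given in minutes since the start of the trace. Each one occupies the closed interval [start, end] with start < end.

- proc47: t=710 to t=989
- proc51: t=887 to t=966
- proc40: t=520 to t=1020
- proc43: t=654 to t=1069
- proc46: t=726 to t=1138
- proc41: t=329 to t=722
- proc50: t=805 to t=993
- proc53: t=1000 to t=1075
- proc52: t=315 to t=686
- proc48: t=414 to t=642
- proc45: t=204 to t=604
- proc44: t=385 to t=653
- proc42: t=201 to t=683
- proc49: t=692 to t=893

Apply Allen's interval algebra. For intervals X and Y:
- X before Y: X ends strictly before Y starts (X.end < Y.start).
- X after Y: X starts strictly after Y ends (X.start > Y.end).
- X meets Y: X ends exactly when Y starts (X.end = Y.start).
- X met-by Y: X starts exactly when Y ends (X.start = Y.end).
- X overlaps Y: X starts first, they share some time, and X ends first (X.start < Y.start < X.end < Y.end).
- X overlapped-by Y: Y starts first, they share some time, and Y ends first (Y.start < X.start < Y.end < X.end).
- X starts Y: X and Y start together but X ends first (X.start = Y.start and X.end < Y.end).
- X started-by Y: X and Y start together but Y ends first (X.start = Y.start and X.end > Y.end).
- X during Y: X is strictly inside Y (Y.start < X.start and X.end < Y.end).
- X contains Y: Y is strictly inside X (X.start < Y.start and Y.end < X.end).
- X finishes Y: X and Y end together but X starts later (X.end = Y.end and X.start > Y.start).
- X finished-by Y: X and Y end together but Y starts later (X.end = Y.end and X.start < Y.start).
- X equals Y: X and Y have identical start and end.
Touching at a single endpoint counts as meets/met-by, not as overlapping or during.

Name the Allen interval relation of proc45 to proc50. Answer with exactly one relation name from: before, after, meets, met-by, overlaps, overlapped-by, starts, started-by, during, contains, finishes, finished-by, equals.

proc45 = [t=204, t=604]; proc50 = [t=805, t=993].
Compare endpoints: proc45.start < proc50.start, proc45.start < proc50.end, proc45.end < proc50.start, proc45.end < proc50.end.
That pattern is 'before'.

before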